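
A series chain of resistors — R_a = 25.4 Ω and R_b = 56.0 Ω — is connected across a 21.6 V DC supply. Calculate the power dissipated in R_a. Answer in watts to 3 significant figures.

1.79 W

Series elements share the same current, so find I first, then use P = I²R.
R_total = 25.4 + 56.0 = 81.40 Ω
I = V / R_total = 21.6 / 81.40 = 0.2654 A
P_R_a = I² × R_a = (0.2654)² × 25.4 = 1.789 W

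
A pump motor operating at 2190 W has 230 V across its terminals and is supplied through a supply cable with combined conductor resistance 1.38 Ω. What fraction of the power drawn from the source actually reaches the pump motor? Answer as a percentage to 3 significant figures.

I = P / V = 2190 / 230 = 9.522 A through the supply cable.
P_line = I² R_line = (9.522)² × 1.38 = 125.1 W
P_source = P_load + P_line = 2190 + 125.1 = 2315 W
η = P_load / P_source = 2190 / 2315 = 0.9460

94.6 %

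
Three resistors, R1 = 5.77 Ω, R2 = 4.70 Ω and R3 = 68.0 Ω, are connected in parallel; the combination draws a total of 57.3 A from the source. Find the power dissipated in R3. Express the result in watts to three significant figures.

The branches share the same voltage, but only the total current is given — find V from the equivalent resistance first.
1/R_eq = 1/5.77 + 1/4.70 + 1/68.0 ⇒ R_eq = 2.495 Ω
V = I_total × R_eq = 57.30 × 2.495 = 143.0 V
P_R3 = V² / R3 = (143.0)² / 68.0 = 300.6 W

301 W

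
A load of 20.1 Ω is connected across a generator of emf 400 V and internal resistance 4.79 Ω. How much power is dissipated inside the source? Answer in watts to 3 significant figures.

r is in series with the load, so it carries the full circuit current — the loss in it is I²r.
I = ε / (r + R) = 400 / (4.79 + 20.1) = 16.07 A
P_int = I² r = (16.07)² × 4.79 = 1237 W

1240 W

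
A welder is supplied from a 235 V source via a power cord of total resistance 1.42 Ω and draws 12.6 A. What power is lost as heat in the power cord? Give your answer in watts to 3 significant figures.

The power cord and load are in series, so the same current flows in both; the loss is I²R_line.
The power cord carries the full 12.6 A.
P_line = I² R_line = (12.60)² × 1.42 = 225.4 W

225 W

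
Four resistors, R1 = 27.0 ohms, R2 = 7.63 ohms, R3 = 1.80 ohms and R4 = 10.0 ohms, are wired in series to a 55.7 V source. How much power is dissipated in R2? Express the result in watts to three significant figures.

11.0 W

Since the resistors are in series they all carry the loop current I = V/R_total; the power in any one is I²R.
R_total = 27.0 + 7.63 + 1.80 + 10.0 = 46.43 Ω
I = V / R_total = 55.7 / 46.43 = 1.200 A
P_R2 = I² × R2 = (1.200)² × 7.63 = 10.98 W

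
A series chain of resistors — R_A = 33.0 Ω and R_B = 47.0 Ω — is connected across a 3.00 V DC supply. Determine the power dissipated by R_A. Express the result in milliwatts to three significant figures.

46.4 mW

The current is common to all series resistors; compute it, then apply P = I²R for the target.
R_total = 33.0 + 47.0 = 80.00 Ω
I = V / R_total = 3.00 / 80.00 = 0.03750 A
P_R_A = I² × R_A = (0.03750)² × 33.0 = 0.04641 W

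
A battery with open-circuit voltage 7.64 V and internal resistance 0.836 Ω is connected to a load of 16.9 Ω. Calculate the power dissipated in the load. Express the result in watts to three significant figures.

Load and internal resistance form a series loop — compute the loop current, then the load power via I²R.
I = ε / (r + R) = 7.64 / (0.836 + 16.9) = 0.4308 A
P_load = I² R = (0.4308)² × 16.9 = 3.136 W

3.14 W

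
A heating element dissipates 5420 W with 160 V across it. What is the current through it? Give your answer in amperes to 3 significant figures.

Inverting the appropriate power form: I = P / V.
I = 5420 / 160 = 33.88 A

33.9 A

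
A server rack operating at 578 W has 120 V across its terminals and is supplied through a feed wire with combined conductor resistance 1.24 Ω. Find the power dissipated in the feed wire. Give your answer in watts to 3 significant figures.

28.8 W

Only the current and the line resistance are needed for the I²R loss.
I = P / V = 578 / 120 = 4.817 A through the feed wire.
P_line = I² R_line = (4.817)² × 1.24 = 28.77 W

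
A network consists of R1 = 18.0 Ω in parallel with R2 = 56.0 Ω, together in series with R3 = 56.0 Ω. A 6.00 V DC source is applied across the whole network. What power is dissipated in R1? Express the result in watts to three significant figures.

First find R_p for the parallel pair, then treat R_p + R3 as a series loop.
R_p = (18.0×56.0)/(18.0+56.0) = 13.62 Ω
R_total = R_p + 56.0 = 13.62 + 56.0 = 69.62 Ω
I = V / R_total = 6.00 / 69.62 = 0.08618 A
Voltage across the parallel pair: V_p = I × R_p = 0.08618 × 13.62 = 1.174 V
R1 sits across V_p; its power is V_p²/R.
P_R1 = (1.174)² / 18.0 = 0.07656 W

0.0766 W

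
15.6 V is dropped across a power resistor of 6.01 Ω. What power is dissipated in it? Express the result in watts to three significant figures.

40.5 W

V and R are stated; P = V²/R avoids computing the current.
P = (15.6 V)² / 6.01 Ω = 40.49 W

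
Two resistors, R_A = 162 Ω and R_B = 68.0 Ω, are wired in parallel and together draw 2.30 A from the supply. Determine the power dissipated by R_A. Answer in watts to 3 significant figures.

74.9 W

Only the total current is stated, so first find the parallel equivalent to get the voltage across the combination.
1/R_eq = 1/162 + 1/68.0 ⇒ R_eq = 47.90 Ω
V = I_total × R_eq = 2.300 × 47.90 = 110.2 V
P_R_A = V² / R_A = (110.2)² / 162 = 74.91 W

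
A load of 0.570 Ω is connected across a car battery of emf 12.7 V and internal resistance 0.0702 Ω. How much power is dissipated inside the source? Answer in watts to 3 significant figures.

27.6 W

The source's internal resistance is just another series element carrying I; its dissipation is I²r.
I = ε / (r + R) = 12.7 / (0.0702 + 0.570) = 19.84 A
P_int = I² r = (19.84)² × 0.0702 = 27.63 W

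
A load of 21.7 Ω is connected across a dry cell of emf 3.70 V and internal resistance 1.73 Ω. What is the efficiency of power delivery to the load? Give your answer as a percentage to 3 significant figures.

Both r and R carry the same current, so the power split is just the resistance split: η = R/(R+r).
η = R / (R + r) = 21.7 / (21.7 + 1.73) = 0.9262

92.6 %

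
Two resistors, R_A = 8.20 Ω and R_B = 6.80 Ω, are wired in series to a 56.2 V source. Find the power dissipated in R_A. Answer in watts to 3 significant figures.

Series elements share the same current, so find I first, then use P = I²R.
R_total = 8.20 + 6.80 = 15.00 Ω
I = V / R_total = 56.2 / 15.00 = 3.747 A
P_R_A = I² × R_A = (3.747)² × 8.20 = 115.1 W

115 W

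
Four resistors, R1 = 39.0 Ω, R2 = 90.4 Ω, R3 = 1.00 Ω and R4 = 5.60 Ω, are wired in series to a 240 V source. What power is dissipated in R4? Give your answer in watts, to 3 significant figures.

17.4 W

In a series string the same current flows through every resistor — find that current, then P = I²R for the one we want.
R_total = 39.0 + 90.4 + 1.00 + 5.60 = 136.0 Ω
I = V / R_total = 240 / 136.0 = 1.765 A
P_R4 = I² × R4 = (1.765)² × 5.60 = 17.44 W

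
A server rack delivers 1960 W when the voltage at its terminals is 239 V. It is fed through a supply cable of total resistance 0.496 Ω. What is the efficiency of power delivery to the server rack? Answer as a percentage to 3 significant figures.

98.3 %

I = P / V = 1960 / 239 = 8.201 A through the supply cable.
P_line = I² R_line = (8.201)² × 0.496 = 33.36 W
P_source = P_load + P_line = 1960 + 33.36 = 1993 W
η = P_load / P_source = 1960 / 1993 = 0.9833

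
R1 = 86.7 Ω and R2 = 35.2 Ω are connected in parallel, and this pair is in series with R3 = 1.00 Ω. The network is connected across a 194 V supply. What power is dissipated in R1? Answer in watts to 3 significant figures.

401 W

Reduce the parallel combination to a single R_p; the circuit then becomes R_p in series with the remaining resistor.
R_p = (86.7×35.2)/(86.7+35.2) = 25.04 Ω
R_total = R_p + 1.00 = 25.04 + 1.00 = 26.04 Ω
I = V / R_total = 194 / 26.04 = 7.451 A
Voltage across the parallel pair: V_p = I × R_p = 7.451 × 25.04 = 186.5 V
R1 sits across V_p; its power is V_p²/R.
P_R1 = (186.5)² / 86.7 = 401.4 W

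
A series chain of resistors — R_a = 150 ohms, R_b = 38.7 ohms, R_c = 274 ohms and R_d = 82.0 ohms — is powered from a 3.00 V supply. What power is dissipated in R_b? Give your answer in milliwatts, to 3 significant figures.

1.17 mW

The current is common to all series resistors; compute it, then apply P = I²R for the target.
R_total = 150 + 38.7 + 274 + 82.0 = 544.7 Ω
I = V / R_total = 3.00 / 544.7 = 0.005508 A
P_R_b = I² × R_b = (0.005508)² × 38.7 = 0.001174 W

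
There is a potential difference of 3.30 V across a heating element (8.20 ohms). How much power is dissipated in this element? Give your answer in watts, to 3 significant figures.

1.33 W

V and R are stated; P = V²/R avoids computing the current.
P = (3.30 V)² / 8.20 Ω = 1.328 W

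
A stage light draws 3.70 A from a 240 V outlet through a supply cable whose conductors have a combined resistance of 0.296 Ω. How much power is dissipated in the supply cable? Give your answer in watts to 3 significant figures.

4.05 W

The supply cable and load are in series, so the same current flows in both; the loss is I²R_line.
The supply cable carries the full 3.70 A.
P_line = I² R_line = (3.700)² × 0.296 = 4.052 W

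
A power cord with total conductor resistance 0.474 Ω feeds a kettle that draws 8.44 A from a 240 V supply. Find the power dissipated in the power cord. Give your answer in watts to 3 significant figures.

The power cord and load are in series, so the same current flows in both; the loss is I²R_line.
The power cord carries the full 8.44 A.
P_line = I² R_line = (8.440)² × 0.474 = 33.76 W

33.8 W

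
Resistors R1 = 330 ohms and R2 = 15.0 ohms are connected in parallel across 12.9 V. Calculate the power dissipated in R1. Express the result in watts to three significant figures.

R1 sits directly across the source, so P = V²/R with V = 12.9 V.
P_R1 = V² / R1 = (12.9)² / 330 Ω = 0.5043 W

0.504 W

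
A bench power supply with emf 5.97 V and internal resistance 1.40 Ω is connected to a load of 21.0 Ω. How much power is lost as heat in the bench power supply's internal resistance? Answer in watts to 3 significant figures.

0.0994 W

The source's internal resistance is just another series element carrying I; its dissipation is I²r.
I = ε / (r + R) = 5.97 / (1.40 + 21.0) = 0.2665 A
P_int = I² r = (0.2665)² × 1.40 = 0.09944 W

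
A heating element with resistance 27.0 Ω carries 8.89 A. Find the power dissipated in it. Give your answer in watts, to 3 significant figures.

The current through and the resistance of the element are both given; use P = I²R.
P = (8.890 A)² × 27.0 Ω = 2134 W

2130 W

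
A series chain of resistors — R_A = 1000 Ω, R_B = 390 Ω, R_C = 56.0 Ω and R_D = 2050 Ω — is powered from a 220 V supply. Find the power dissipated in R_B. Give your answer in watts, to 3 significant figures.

1.54 W

Series elements share the same current, so find I first, then use P = I²R.
R_total = 1000 + 390 + 56.0 + 2050 = 3496 Ω
I = V / R_total = 220 / 3496 = 0.06293 A
P_R_B = I² × R_B = (0.06293)² × 390 = 1.544 W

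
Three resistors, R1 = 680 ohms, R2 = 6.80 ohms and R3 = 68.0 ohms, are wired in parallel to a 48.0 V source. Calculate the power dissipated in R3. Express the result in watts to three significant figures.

Every branch has 48.0 V across it, so for R3 the power is simply V²/R.
P_R3 = V² / R3 = (48.0)² / 68.0 Ω = 33.88 W

33.9 W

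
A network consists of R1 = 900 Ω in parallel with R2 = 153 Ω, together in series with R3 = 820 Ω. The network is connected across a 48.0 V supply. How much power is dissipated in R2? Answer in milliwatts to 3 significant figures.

Reduce the parallel combination to a single R_p; the circuit then becomes R_p in series with the remaining resistor.
R_p = (900×153)/(900+153) = 130.8 Ω
R_total = R_p + 820 = 130.8 + 820 = 950.8 Ω
I = V / R_total = 48.0 / 950.8 = 0.05049 A
Voltage across the parallel pair: V_p = I × R_p = 0.05049 × 130.8 = 6.602 V
Use P = V²/R for R2 with V = V_p.
P_R2 = (6.602)² / 153 = 0.2849 W

285 mW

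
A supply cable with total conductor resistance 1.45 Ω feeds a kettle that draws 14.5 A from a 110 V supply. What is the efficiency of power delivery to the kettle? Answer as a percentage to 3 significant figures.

80.9 %

The supply cable carries the full 14.5 A.
P_line = I² R_line = (14.50)² × 1.45 = 304.9 W
P_source = V I = 110 × 14.50 = 1595 W; P_load = 1290 W
η = P_load / P_source = 1290 / 1595 = 0.8089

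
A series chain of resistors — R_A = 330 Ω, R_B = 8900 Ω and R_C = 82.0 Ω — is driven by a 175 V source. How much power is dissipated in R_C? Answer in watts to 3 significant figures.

In a series string the same current flows through every resistor — find that current, then P = I²R for the one we want.
R_total = 330 + 8900 + 82.0 = 9312 Ω
I = V / R_total = 175 / 9312 = 0.01879 A
P_R_C = I² × R_C = (0.01879)² × 82.0 = 0.02896 W

0.0290 W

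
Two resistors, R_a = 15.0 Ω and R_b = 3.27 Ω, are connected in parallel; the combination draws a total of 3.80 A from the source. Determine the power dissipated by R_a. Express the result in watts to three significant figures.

6.94 W

The branches share the same voltage, but only the total current is given — find V from the equivalent resistance first.
1/R_eq = 1/15.0 + 1/3.27 ⇒ R_eq = 2.685 Ω
V = I_total × R_eq = 3.800 × 2.685 = 10.20 V
P_R_a = V² / R_a = (10.20)² / 15.0 = 6.939 W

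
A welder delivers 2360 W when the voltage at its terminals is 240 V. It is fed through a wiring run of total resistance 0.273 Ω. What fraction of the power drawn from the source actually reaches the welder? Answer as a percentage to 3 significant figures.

I = P / V = 2360 / 240 = 9.833 A through the wiring run.
P_line = I² R_line = (9.833)² × 0.273 = 26.40 W
P_source = P_load + P_line = 2360 + 26.40 = 2386 W
η = P_load / P_source = 2360 / 2386 = 0.9889

98.9 %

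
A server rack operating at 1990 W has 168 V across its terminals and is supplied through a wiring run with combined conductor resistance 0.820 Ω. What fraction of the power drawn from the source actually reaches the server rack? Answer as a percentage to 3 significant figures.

94.5 %

I = P / V = 1990 / 168 = 11.85 A through the wiring run.
P_line = I² R_line = (11.85)² × 0.820 = 115.1 W
P_source = P_load + P_line = 1990 + 115.1 = 2105 W
η = P_load / P_source = 1990 / 2105 = 0.9453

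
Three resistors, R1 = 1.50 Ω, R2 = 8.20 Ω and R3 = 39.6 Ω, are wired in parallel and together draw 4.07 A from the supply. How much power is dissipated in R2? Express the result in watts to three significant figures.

3.05 W

The branches share the same voltage, but only the total current is given — find V from the equivalent resistance first.
1/R_eq = 1/1.50 + 1/8.20 + 1/39.6 ⇒ R_eq = 1.229 Ω
V = I_total × R_eq = 4.070 × 1.229 = 5.001 V
P_R2 = V² / R2 = (5.001)² / 8.20 = 3.050 W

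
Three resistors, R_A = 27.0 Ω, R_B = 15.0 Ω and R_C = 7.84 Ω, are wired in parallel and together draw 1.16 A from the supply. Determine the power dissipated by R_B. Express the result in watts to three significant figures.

1.68 W

The branches share the same voltage, but only the total current is given — find V from the equivalent resistance first.
1/R_eq = 1/27.0 + 1/15.0 + 1/7.84 ⇒ R_eq = 4.324 Ω
V = I_total × R_eq = 1.160 × 4.324 = 5.016 V
P_R_B = V² / R_B = (5.016)² / 15.0 = 1.677 W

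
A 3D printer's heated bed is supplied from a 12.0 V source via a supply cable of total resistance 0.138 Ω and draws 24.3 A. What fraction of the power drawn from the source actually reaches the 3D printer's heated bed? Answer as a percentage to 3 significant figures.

The supply cable carries the full 24.3 A.
P_line = I² R_line = (24.30)² × 0.138 = 81.49 W
P_source = V I = 12.0 × 24.30 = 291.6 W; P_load = 210.1 W
η = P_load / P_source = 210.1 / 291.6 = 0.7206

72.1 %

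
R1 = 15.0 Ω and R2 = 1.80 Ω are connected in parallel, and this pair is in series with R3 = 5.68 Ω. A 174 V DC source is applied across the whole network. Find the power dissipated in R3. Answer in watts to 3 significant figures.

3240 W

First find R_p for the parallel pair, then treat R_p + R3 as a series loop.
R_p = (15.0×1.80)/(15.0+1.80) = 1.607 Ω
R_total = R_p + 5.68 = 1.607 + 5.68 = 7.287 Ω
I = V / R_total = 174 / 7.287 = 23.88 A
All the supply current flows through R3; use P = I²R3.
P_R3 = (23.88)² × 5.68 = 3238 W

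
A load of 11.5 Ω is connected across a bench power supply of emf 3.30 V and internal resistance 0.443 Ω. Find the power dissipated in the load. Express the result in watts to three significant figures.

With r and R in series, I = ε/(r+R); the load dissipates I²R.
I = ε / (r + R) = 3.30 / (0.443 + 11.5) = 0.2763 A
P_load = I² R = (0.2763)² × 11.5 = 0.8780 W

0.878 W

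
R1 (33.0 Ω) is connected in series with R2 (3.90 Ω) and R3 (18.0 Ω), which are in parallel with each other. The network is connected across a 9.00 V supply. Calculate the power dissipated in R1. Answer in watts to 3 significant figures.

First combine the parallel branches into one equivalent R_p, then R1 + R_p is a series pair.
R_p = (3.90×18.0)/(3.90+18.0) = 3.205 Ω
R_total = 33.0 + 3.205 = 36.21 Ω
I = V / R_total = 9.00 / 36.21 = 0.2486 A
All the current flows through R1; use P = I²R.
P_R1 = (0.2486)² × 33.0 = 2.039 W

2.04 W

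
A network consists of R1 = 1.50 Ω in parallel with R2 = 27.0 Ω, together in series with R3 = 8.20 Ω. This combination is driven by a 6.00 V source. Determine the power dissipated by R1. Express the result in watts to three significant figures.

Reduce the parallel combination to a single R_p; the circuit then becomes R_p in series with the remaining resistor.
R_p = (1.50×27.0)/(1.50+27.0) = 1.421 Ω
R_total = R_p + 8.20 = 1.421 + 8.20 = 9.621 Ω
I = V / R_total = 6.00 / 9.621 = 0.6236 A
Voltage across the parallel pair: V_p = I × R_p = 0.6236 × 1.421 = 0.8862 V
Use P = V²/R for R1 with V = V_p.
P_R1 = (0.8862)² / 1.50 = 0.5236 W

0.524 W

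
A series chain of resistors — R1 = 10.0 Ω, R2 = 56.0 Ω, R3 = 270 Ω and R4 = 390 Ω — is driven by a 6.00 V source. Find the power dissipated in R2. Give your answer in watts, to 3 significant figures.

In a series string the same current flows through every resistor — find that current, then P = I²R for the one we want.
R_total = 10.0 + 56.0 + 270 + 390 = 726.0 Ω
I = V / R_total = 6.00 / 726.0 = 0.008264 A
P_R2 = I² × R2 = (0.008264)² × 56.0 = 0.003825 W

0.00382 W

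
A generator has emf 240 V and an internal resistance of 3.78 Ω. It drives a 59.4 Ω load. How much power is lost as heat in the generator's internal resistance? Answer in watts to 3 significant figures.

The internal resistance carries the same current as the load; P_int = I²r.
I = ε / (r + R) = 240 / (3.78 + 59.4) = 3.799 A
P_int = I² r = (3.799)² × 3.78 = 54.55 W

54.5 W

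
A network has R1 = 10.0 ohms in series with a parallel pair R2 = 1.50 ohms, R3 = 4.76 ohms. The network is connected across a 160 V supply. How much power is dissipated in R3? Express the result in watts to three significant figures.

56.4 W

Reduce the parallel pair to R_p first; the network is then a simple series string.
R_p = (1.50×4.76)/(1.50+4.76) = 1.141 Ω
R_total = 10.0 + 1.141 = 11.14 Ω
I = V / R_total = 160 / 11.14 = 14.36 A
Voltage across the parallel pair: V_p = I × R_p = 14.36 × 1.141 = 16.38 V
With V_p across R3, its power is V_p²/R3.
P_R3 = (16.38)² / 4.76 = 56.37 W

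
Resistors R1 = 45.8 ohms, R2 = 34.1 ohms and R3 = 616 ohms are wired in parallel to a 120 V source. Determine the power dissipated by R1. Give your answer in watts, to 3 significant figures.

Each parallel branch sees the full supply voltage, so P = V²/R applies directly to the target branch.
P_R1 = V² / R1 = (120)² / 45.8 Ω = 314.4 W

314 W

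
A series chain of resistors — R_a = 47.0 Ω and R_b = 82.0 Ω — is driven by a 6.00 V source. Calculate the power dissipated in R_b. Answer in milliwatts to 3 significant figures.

177 mW

In a series string the same current flows through every resistor — find that current, then P = I²R for the one we want.
R_total = 47.0 + 82.0 = 129.0 Ω
I = V / R_total = 6.00 / 129.0 = 0.04651 A
P_R_b = I² × R_b = (0.04651)² × 82.0 = 0.1774 W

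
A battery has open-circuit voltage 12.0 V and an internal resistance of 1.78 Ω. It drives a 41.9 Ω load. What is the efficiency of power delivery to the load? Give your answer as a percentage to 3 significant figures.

Both r and R carry the same current, so the power split is just the resistance split: η = R/(R+r).
η = R / (R + r) = 41.9 / (41.9 + 1.78) = 0.9592

95.9 %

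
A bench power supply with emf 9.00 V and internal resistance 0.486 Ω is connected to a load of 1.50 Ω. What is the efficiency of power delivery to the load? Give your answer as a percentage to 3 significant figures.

η = P_load/(P_load+P_int) = I²R/(I²R+I²r) = R/(R+r) — the I² cancels for series elements.
η = R / (R + r) = 1.50 / (1.50 + 0.486) = 0.7553

75.5 %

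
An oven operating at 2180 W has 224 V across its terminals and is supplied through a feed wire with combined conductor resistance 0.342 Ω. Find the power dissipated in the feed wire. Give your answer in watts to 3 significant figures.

32.4 W

Line loss is just I²R for the cable — we know both I and R_line directly.
I = P / V = 2180 / 224 = 9.732 A through the feed wire.
P_line = I² R_line = (9.732)² × 0.342 = 32.39 W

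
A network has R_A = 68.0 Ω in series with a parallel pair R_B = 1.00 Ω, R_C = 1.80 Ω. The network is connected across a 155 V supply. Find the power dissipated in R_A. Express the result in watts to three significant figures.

Reduce the parallel pair to R_p first; the network is then a simple series string.
R_p = (1.00×1.80)/(1.00+1.80) = 0.6429 Ω
R_total = 68.0 + 0.6429 = 68.64 Ω
I = V / R_total = 155 / 68.64 = 2.258 A
The full supply current passes through R_A: P = I²R.
P_R_A = (2.258)² × 68.0 = 346.7 W

347 W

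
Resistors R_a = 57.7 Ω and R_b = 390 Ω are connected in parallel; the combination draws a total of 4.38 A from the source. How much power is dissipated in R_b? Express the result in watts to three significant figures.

124 W

The branches share the same voltage, but only the total current is given — find V from the equivalent resistance first.
1/R_eq = 1/57.7 + 1/390 ⇒ R_eq = 50.26 Ω
V = I_total × R_eq = 4.380 × 50.26 = 220.2 V
P_R_b = V² / R_b = (220.2)² / 390 = 124.3 W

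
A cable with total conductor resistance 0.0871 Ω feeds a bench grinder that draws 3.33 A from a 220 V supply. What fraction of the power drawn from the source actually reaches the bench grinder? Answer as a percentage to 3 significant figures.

99.9 %

The cable carries the full 3.33 A.
P_line = I² R_line = (3.330)² × 0.0871 = 0.9658 W
P_source = V I = 220 × 3.330 = 732.6 W; P_load = 731.6 W
η = P_load / P_source = 731.6 / 732.6 = 0.9987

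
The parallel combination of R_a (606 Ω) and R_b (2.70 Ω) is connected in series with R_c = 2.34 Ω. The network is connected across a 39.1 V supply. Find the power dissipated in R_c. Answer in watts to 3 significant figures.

Collapse the R_a‖R_b pair into one equivalent R_p; then R_p and R_c form a series string.
R_p = (606×2.70)/(606+2.70) = 2.688 Ω
R_total = R_p + 2.34 = 2.688 + 2.34 = 5.028 Ω
I = V / R_total = 39.1 / 5.028 = 7.776 A
All the supply current flows through R_c; use P = I²R_c.
P_R_c = (7.776)² × 2.34 = 141.5 W

142 W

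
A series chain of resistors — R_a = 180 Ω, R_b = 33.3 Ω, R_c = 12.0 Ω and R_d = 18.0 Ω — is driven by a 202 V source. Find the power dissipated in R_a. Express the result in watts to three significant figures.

124 W

Series elements share the same current, so find I first, then use P = I²R.
R_total = 180 + 33.3 + 12.0 + 18.0 = 243.3 Ω
I = V / R_total = 202 / 243.3 = 0.8303 A
P_R_a = I² × R_a = (0.8303)² × 180 = 124.1 W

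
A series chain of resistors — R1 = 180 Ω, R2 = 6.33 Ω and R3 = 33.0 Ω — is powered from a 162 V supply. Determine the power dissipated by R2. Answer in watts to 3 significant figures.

3.45 W

Every series element carries the same I. Get I from the total resistance, then P = I² × R2.
R_total = 180 + 6.33 + 33.0 = 219.3 Ω
I = V / R_total = 162 / 219.3 = 0.7386 A
P_R2 = I² × R2 = (0.7386)² × 6.33 = 3.453 W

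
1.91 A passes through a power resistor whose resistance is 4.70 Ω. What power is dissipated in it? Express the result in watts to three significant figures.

17.1 W

With I and R stated, P = I²R applies in one step.
P = (1.910 A)² × 4.70 Ω = 17.15 W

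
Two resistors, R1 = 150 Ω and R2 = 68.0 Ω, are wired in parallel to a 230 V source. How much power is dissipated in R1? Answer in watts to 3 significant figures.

353 W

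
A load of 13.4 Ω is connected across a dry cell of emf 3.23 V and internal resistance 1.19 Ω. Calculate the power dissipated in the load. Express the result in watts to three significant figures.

Find the circuit current first, then P = I²R for the load (series elements share I).
I = ε / (r + R) = 3.23 / (1.19 + 13.4) = 0.2214 A
P_load = I² R = (0.2214)² × 13.4 = 0.6567 W

0.657 W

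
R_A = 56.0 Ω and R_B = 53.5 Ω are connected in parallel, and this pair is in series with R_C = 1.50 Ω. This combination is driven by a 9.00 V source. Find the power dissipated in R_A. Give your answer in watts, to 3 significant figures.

Combine R_A and R_B into their parallel equivalent first, reducing the network to two series resistors.
R_p = (56.0×53.5)/(56.0+53.5) = 27.36 Ω
R_total = R_p + 1.50 = 27.36 + 1.50 = 28.86 Ω
I = V / R_total = 9.00 / 28.86 = 0.3118 A
Voltage across the parallel pair: V_p = I × R_p = 0.3118 × 27.36 = 8.532 V
R_A sits across V_p; its power is V_p²/R.
P_R_A = (8.532)² / 56.0 = 1.300 W

1.30 W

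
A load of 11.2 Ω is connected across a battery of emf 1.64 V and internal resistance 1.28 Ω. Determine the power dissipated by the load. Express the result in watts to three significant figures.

Find the circuit current first, then P = I²R for the load (series elements share I).
I = ε / (r + R) = 1.64 / (1.28 + 11.2) = 0.1314 A
P_load = I² R = (0.1314)² × 11.2 = 0.1934 W

0.193 W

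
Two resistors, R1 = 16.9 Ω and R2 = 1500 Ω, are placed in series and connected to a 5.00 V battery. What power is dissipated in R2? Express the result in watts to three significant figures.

0.0163 W

Every series element carries the same I. Get I from the total resistance, then P = I² × R2.
R_total = 16.9 + 1500 = 1517 Ω
I = V / R_total = 5.00 / 1517 = 0.003296 A
P_R2 = I² × R2 = (0.003296)² × 1500 = 0.01630 W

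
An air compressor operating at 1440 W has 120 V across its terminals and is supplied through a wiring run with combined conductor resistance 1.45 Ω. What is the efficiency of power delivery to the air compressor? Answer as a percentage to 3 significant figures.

87.3 %

I = P / V = 1440 / 120 = 12.00 A through the wiring run.
P_line = I² R_line = (12.00)² × 1.45 = 208.8 W
P_source = P_load + P_line = 1440 + 208.8 = 1649 W
η = P_load / P_source = 1440 / 1649 = 0.8734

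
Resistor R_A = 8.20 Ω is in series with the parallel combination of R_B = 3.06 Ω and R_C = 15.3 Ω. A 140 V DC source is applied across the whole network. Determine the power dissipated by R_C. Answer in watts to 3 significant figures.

72.1 W

Replace R_B and R_C with their parallel equivalent so the circuit becomes R_A in series with R_p.
R_p = (3.06×15.3)/(3.06+15.3) = 2.550 Ω
R_total = 8.20 + 2.550 = 10.75 Ω
I = V / R_total = 140 / 10.75 = 13.02 A
Voltage across the parallel pair: V_p = I × R_p = 13.02 × 2.550 = 33.21 V
With V_p across R_C, its power is V_p²/R_C.
P_R_C = (33.21)² / 15.3 = 72.08 W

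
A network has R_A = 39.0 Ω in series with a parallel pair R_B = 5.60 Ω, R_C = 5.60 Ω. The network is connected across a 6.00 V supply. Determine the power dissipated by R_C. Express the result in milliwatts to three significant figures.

Replace R_B and R_C with their parallel equivalent so the circuit becomes R_A in series with R_p.
R_p = (5.60×5.60)/(5.60+5.60) = 2.800 Ω
R_total = 39.0 + 2.800 = 41.80 Ω
I = V / R_total = 6.00 / 41.80 = 0.1435 A
Voltage across the parallel pair: V_p = I × R_p = 0.1435 × 2.800 = 0.4019 V
With V_p across R_C, its power is V_p²/R_C.
P_R_C = (0.4019)² / 5.60 = 0.02885 W

28.8 mW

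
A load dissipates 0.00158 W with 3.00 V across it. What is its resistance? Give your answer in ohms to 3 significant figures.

5700 Ω

Rearranging the power relation for the two known quantities gives R = V² / P.
R = (3.00)² / 0.00158 = 5696 Ω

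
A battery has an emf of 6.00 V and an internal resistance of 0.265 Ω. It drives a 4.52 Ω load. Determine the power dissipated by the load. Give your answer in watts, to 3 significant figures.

7.11 W

With r and R in series, I = ε/(r+R); the load dissipates I²R.
I = ε / (r + R) = 6.00 / (0.265 + 4.52) = 1.254 A
P_load = I² R = (1.254)² × 4.52 = 7.107 W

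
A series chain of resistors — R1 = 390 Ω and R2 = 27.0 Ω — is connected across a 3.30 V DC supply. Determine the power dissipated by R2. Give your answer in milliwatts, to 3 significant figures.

In a series string the same current flows through every resistor — find that current, then P = I²R for the one we want.
R_total = 390 + 27.0 = 417.0 Ω
I = V / R_total = 3.30 / 417.0 = 0.007914 A
P_R2 = I² × R2 = (0.007914)² × 27.0 = 0.001691 W

1.69 mW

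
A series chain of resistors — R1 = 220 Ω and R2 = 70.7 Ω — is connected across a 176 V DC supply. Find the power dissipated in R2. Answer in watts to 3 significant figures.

In a series string the same current flows through every resistor — find that current, then P = I²R for the one we want.
R_total = 220 + 70.7 = 290.7 Ω
I = V / R_total = 176 / 290.7 = 0.6054 A
P_R2 = I² × R2 = (0.6054)² × 70.7 = 25.92 W

25.9 W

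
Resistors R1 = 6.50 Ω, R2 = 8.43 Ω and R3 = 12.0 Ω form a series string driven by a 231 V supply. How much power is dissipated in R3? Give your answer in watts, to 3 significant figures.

Since the resistors are in series they all carry the loop current I = V/R_total; the power in any one is I²R.
R_total = 6.50 + 8.43 + 12.0 = 26.93 Ω
I = V / R_total = 231 / 26.93 = 8.578 A
P_R3 = I² × R3 = (8.578)² × 12.0 = 882.9 W

883 W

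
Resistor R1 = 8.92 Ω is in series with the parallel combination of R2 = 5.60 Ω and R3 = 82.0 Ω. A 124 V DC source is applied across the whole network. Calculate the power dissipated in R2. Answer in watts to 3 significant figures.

376 W

Reduce the parallel pair to R_p first; the network is then a simple series string.
R_p = (5.60×82.0)/(5.60+82.0) = 5.242 Ω
R_total = 8.92 + 5.242 = 14.16 Ω
I = V / R_total = 124 / 14.16 = 8.756 A
Voltage across the parallel pair: V_p = I × R_p = 8.756 × 5.242 = 45.90 V
With V_p across R2, its power is V_p²/R2.
P_R2 = (45.90)² / 5.60 = 376.2 W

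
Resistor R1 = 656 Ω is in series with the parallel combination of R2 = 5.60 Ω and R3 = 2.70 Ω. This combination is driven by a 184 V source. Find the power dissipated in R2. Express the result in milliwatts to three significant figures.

46.4 mW

First combine the parallel branches into one equivalent R_p, then R1 + R_p is a series pair.
R_p = (5.60×2.70)/(5.60+2.70) = 1.822 Ω
R_total = 656 + 1.822 = 657.8 Ω
I = V / R_total = 184 / 657.8 = 0.2797 A
Voltage across the parallel pair: V_p = I × R_p = 0.2797 × 1.822 = 0.5095 V
With V_p across R2, its power is V_p²/R2.
P_R2 = (0.5095)² / 5.60 = 0.04636 W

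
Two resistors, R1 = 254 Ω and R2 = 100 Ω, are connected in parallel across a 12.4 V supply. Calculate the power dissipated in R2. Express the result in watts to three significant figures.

The supply voltage appears across each parallel branch — just use P = V²/R2.
P_R2 = V² / R2 = (12.4)² / 100 Ω = 1.538 W

1.54 W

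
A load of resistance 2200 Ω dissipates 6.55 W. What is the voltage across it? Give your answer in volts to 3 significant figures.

Rearranging the power relation for the two known quantities gives V = √(P R).
V = √(6.55 × 2200) = 120.0 V

120 V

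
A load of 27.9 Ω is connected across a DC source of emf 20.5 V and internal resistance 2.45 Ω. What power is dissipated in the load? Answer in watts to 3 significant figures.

12.7 W

With r and R in series, I = ε/(r+R); the load dissipates I²R.
I = ε / (r + R) = 20.5 / (2.45 + 27.9) = 0.6755 A
P_load = I² R = (0.6755)² × 27.9 = 12.73 W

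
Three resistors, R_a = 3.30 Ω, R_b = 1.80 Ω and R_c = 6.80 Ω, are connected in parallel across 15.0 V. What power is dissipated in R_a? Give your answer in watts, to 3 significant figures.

68.2 W

Every branch has 15.0 V across it, so for R_a the power is simply V²/R.
P_R_a = V² / R_a = (15.0)² / 3.30 Ω = 68.18 W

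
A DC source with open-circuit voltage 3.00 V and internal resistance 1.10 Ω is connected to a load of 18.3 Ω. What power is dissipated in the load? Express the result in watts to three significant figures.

Load and internal resistance form a series loop — compute the loop current, then the load power via I²R.
I = ε / (r + R) = 3.00 / (1.10 + 18.3) = 0.1546 A
P_load = I² R = (0.1546)² × 18.3 = 0.4376 W

0.438 W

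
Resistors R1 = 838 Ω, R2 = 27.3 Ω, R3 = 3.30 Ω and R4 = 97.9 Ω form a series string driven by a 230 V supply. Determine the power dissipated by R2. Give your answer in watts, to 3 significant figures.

Since the resistors are in series they all carry the loop current I = V/R_total; the power in any one is I²R.
R_total = 838 + 27.3 + 3.30 + 97.9 = 966.5 Ω
I = V / R_total = 230 / 966.5 = 0.2380 A
P_R2 = I² × R2 = (0.2380)² × 27.3 = 1.546 W

1.55 W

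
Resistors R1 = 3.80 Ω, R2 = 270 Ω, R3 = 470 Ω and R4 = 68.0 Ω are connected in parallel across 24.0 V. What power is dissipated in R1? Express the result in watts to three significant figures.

152 W

The supply voltage appears across each parallel branch — just use P = V²/R1.
P_R1 = V² / R1 = (24.0)² / 3.80 Ω = 151.6 W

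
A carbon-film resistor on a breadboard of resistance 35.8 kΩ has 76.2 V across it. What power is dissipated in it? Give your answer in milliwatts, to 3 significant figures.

162 mW

With V across and R both known, P = V²/R gives the dissipation directly.
P = (76.2 V)² / 35800 Ω = 0.1622 W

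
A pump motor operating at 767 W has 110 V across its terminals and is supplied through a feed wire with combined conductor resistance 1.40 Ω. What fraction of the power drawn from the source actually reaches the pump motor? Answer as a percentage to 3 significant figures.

91.8 %

I = P / V = 767 / 110 = 6.973 A through the feed wire.
P_line = I² R_line = (6.973)² × 1.40 = 68.07 W
P_source = P_load + P_line = 767.0 + 68.07 = 835.1 W
η = P_load / P_source = 767.0 / 835.1 = 0.9185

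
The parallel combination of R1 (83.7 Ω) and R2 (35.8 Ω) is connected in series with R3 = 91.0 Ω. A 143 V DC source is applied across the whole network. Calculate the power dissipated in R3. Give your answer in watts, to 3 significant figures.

138 W

Combine R1 and R2 into their parallel equivalent first, reducing the network to two series resistors.
R_p = (83.7×35.8)/(83.7+35.8) = 25.07 Ω
R_total = R_p + 91.0 = 25.07 + 91.0 = 116.1 Ω
I = V / R_total = 143 / 116.1 = 1.232 A
R3 is the series element, so its power is I²R.
P_R3 = (1.232)² × 91.0 = 138.1 W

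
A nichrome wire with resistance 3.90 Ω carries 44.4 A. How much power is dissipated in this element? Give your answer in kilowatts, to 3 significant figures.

7.69 kW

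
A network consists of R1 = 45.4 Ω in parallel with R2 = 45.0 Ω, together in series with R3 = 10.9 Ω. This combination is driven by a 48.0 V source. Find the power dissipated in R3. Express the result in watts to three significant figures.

22.4 W

Collapse the R1‖R2 pair into one equivalent R_p; then R_p and R3 form a series string.
R_p = (45.4×45.0)/(45.4+45.0) = 22.60 Ω
R_total = R_p + 10.9 = 22.60 + 10.9 = 33.50 Ω
I = V / R_total = 48.0 / 33.50 = 1.433 A
R3 carries the full series current, so P = I²R.
P_R3 = (1.433)² × 10.9 = 22.38 W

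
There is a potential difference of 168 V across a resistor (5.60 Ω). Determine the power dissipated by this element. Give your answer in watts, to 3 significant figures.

With V across and R both known, P = V²/R gives the dissipation directly.
P = (168 V)² / 5.60 Ω = 5040 W

5040 W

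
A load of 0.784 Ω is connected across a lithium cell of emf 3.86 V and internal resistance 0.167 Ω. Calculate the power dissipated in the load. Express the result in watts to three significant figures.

Load and internal resistance form a series loop — compute the loop current, then the load power via I²R.
I = ε / (r + R) = 3.86 / (0.167 + 0.784) = 4.059 A
P_load = I² R = (4.059)² × 0.784 = 12.92 W

12.9 W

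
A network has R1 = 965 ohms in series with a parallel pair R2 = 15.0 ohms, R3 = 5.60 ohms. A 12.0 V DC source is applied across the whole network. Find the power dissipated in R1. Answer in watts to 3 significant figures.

Replace R2 and R3 with their parallel equivalent so the circuit becomes R1 in series with R_p.
R_p = (15.0×5.60)/(15.0+5.60) = 4.078 Ω
R_total = 965 + 4.078 = 969.1 Ω
I = V / R_total = 12.0 / 969.1 = 0.01238 A
R1 is in the main series path, so its power is I²R1.
P_R1 = (0.01238)² × 965 = 0.1480 W

0.148 W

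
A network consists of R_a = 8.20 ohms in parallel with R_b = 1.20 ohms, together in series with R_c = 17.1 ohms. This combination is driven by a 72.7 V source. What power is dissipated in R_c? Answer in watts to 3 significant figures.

274 W

First find R_p for the parallel pair, then treat R_p + R_c as a series loop.
R_p = (8.20×1.20)/(8.20+1.20) = 1.047 Ω
R_total = R_p + 17.1 = 1.047 + 17.1 = 18.15 Ω
I = V / R_total = 72.7 / 18.15 = 4.006 A
All the supply current flows through R_c; use P = I²R_c.
P_R_c = (4.006)² × 17.1 = 274.5 W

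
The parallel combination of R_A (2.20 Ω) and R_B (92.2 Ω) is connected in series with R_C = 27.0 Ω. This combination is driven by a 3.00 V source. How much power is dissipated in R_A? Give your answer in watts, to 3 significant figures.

0.0222 W

Combine R_A and R_B into their parallel equivalent first, reducing the network to two series resistors.
R_p = (2.20×92.2)/(2.20+92.2) = 2.149 Ω
R_total = R_p + 27.0 = 2.149 + 27.0 = 29.15 Ω
I = V / R_total = 3.00 / 29.15 = 0.1029 A
Voltage across the parallel pair: V_p = I × R_p = 0.1029 × 2.149 = 0.2211 V
Use P = V²/R for R_A with V = V_p.
P_R_A = (0.2211)² / 2.20 = 0.02223 W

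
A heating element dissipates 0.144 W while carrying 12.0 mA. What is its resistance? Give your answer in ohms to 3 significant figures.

1000 Ω

From P = V I = I²R = V²/R, with the two given quantities we get R = P / I².
R = 0.144 / (0.01200)² = 1000 Ω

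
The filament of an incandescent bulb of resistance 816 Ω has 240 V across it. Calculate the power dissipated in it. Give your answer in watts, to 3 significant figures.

We know the drop across the element and its resistance — P = V²/R, one step.
P = (240 V)² / 816 Ω = 70.59 W

70.6 W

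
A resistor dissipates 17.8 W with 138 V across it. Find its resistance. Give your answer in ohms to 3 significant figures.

The two known quantities fix the third via R = V² / P.
R = (138)² / 17.8 = 1070 Ω

1070 Ω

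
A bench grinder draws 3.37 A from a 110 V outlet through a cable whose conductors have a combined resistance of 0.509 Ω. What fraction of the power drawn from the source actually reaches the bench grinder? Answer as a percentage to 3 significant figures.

The cable carries the full 3.37 A.
P_line = I² R_line = (3.370)² × 0.509 = 5.781 W
P_source = V I = 110 × 3.370 = 370.7 W; P_load = 364.9 W
η = P_load / P_source = 364.9 / 370.7 = 0.9844

98.4 %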